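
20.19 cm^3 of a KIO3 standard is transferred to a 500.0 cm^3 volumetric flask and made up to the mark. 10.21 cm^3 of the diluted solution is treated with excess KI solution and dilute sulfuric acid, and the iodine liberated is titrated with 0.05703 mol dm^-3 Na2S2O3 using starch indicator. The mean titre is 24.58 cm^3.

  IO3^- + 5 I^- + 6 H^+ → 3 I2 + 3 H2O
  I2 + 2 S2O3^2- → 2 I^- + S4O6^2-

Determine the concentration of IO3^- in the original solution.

0.5667 mol/L

n(S2O3^2-) = 0.02458 × 0.05703 = 1.402 × 10^-3 mol
n(I2) = n(S2O3^2-)/2 = 7.009 × 10^-4 mol
From the 1:3 ratio, n(IO3^-) in the aliquot = 1/3 × 7.009 × 10^-4 = 2.336 × 10^-4 mol
[IO3^-]_dilute = 2.336 × 10^-4 / 0.01021 = 0.02288 mol/L
[IO3^-]_original = 0.02288 × 500.0/20.19 = 0.5667 mol/L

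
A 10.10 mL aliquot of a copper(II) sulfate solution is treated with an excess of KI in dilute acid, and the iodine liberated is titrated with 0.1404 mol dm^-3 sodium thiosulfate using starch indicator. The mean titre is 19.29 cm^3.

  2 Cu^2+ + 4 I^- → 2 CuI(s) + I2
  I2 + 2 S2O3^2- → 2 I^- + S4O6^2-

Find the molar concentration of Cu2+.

0.2682 mol/L

n(S2O3^2-) = 0.01929 × 0.1404 = 2.708 × 10^-3 mol
n(I2) = n(S2O3^2-)/2 = 1.354 × 10^-3 mol
From the 2:1 ratio, n(Cu2+) in the aliquot = 2/1 × 1.354 × 10^-3 = 2.708 × 10^-3 mol
[Cu2+] = 2.708 × 10^-3 / 0.01010 = 0.2682 mol/L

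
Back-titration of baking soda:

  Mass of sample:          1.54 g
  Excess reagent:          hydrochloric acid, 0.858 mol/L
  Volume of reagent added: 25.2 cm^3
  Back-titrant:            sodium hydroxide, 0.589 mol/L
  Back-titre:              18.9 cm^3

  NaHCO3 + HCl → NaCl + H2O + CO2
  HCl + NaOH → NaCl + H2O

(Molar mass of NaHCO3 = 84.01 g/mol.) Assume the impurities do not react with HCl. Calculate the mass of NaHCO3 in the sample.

n(HCl) added = 0.0252 × 0.858 = 0.0216 mol
n(NaOH) used in back-titration = 0.0189 × 0.589 = 0.0111 mol
n(HCl) left over = 0.0111 mol (1:1 ratio)
n(HCl) consumed by analyte = 0.0216 − 0.0111 = 0.0105 mol
n(NaHCO3) = 0.0105 mol (1:1 ratio)
mass of NaHCO3 = 0.0105 × 84.01 = 0.881 g

0.881 g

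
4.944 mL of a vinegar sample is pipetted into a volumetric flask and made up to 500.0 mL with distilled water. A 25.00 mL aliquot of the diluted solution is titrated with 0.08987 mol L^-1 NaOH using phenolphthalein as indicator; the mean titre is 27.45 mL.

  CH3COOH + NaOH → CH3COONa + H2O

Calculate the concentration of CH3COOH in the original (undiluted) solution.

n(NaOH) = 0.02745 × 0.08987 = 2.467 × 10^-3 mol
n(CH3COOH) in the aliquot = 2.467 × 10^-3 mol (1:1 ratio)
[CH3COOH]_dilute = 2.467 × 10^-3 / 0.02500 = 0.09868 mol/L
Dilution factor = 500.0 / 4.944 = 101.1
[CH3COOH]_stock = 0.09868 × 101.1 = 9.979 mol/L

9.979 mol/L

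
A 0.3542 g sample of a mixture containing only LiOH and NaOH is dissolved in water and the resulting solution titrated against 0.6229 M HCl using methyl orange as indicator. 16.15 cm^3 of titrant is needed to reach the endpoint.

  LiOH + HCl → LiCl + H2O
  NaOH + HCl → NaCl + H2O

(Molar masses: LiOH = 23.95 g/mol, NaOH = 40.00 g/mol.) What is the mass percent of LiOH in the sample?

20.30 %

n(HCl) = 0.01615 × 0.6229 = 0.01006 mol
Let x = n(LiOH), y = n(NaOH).
Titrant: 1x + 1y = 0.01006;  mass: 23.95x + 40.00y = 0.3542
Solving, x = 3.003 × 10^-3 mol, y = 7.057 × 10^-3 mol
mass of LiOH = 3.003 × 10^-3 × 23.95 = 0.07191 g
% LiOH = 0.07191 / 0.3542 × 100 = 20.30 %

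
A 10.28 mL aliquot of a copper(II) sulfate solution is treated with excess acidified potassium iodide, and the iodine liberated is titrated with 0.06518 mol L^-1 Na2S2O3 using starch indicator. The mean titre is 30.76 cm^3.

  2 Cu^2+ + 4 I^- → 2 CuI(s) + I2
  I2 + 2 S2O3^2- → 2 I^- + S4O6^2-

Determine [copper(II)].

n(S2O3^2-) = 0.03076 × 0.06518 = 2.005 × 10^-3 mol
n(I2) = n(S2O3^2-)/2 = 1.002 × 10^-3 mol
From the 2:1 ratio, n(Cu2+) in the aliquot = 2/1 × 1.002 × 10^-3 = 2.005 × 10^-3 mol
[Cu2+] = 2.005 × 10^-3 / 0.01028 = 0.1950 mol/L

0.1950 mol/L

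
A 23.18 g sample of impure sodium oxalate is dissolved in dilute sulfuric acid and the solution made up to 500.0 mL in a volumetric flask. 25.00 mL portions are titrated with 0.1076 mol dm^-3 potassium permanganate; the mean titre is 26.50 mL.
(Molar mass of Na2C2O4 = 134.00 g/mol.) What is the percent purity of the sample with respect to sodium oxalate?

82.42 %

2 MnO4^- + 5 C2O4^2- + 16 H^+ → 2 Mn^2+ + 10 CO2 + 8 H2O
n(KMnO4) per titration = 0.02650 × 0.1076 = 2.851 × 10^-3 mol
From the 5:2 ratio, n(Na2C2O4) in each aliquot = 5/2 × 2.851 × 10^-3 = 7.128 × 10^-3 mol
n(Na2C2O4) in the whole flask = 7.128 × 10^-3 × 500.0/25.00 = 0.1426 mol
mass of Na2C2O4 = 0.1426 × 134.00 = 19.10 g
% Na2C2O4 = 19.10 / 23.18 × 100 = 82.42 %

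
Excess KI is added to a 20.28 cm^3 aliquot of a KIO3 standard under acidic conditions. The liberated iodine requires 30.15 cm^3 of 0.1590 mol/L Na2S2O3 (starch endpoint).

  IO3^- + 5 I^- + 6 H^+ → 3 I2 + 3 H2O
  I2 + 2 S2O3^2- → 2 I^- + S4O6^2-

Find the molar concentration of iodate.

n(S2O3^2-) = 0.03015 × 0.1590 = 4.794 × 10^-3 mol
n(I2) = n(S2O3^2-)/2 = 2.397 × 10^-3 mol
From the 1:3 ratio, n(IO3^-) in the aliquot = 1/3 × 2.397 × 10^-3 = 7.990 × 10^-4 mol
[IO3^-] = 7.990 × 10^-4 / 0.02028 = 0.03940 mol/L

0.03940 mol/L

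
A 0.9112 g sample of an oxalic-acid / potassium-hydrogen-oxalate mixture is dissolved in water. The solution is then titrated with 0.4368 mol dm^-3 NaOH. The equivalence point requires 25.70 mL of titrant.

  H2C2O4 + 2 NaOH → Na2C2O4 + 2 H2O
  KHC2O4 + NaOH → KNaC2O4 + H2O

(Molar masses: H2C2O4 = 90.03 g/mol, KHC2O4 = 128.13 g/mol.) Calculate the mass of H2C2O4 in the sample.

0.2855 g

n(NaOH) = 0.02570 × 0.4368 = 0.01123 mol
Let x = n(H2C2O4), y = n(KHC2O4).
Titrant: 2x + 1y = 0.01123;  mass: 90.03x + 128.13y = 0.9112
Solving, x = 3.171 × 10^-3 mol, y = 4.883 × 10^-3 mol
mass of H2C2O4 = 3.171 × 10^-3 × 90.03 = 0.2855 g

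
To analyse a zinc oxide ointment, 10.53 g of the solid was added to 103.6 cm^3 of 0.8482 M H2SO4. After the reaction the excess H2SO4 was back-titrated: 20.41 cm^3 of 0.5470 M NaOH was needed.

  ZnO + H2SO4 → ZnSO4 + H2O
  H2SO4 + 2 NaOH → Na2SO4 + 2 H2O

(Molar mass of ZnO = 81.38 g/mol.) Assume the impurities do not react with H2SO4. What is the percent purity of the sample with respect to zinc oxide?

n(H2SO4) added = 0.1036 × 0.8482 = 0.08787 mol
n(NaOH) used in back-titration = 0.02041 × 0.5470 = 0.01116 mol
From the 1:2 ratio, n(H2SO4) left over = 1/2 × 0.01116 = 5.582 × 10^-3 mol
n(H2SO4) consumed by analyte = 0.08787 − 5.582 × 10^-3 = 0.08229 mol
n(ZnO) = 0.08229 mol (1:1 ratio)
mass of ZnO = 0.08229 × 81.38 = 6.697 g
% ZnO = 6.697 / 10.53 × 100 = 63.60 %

63.60 %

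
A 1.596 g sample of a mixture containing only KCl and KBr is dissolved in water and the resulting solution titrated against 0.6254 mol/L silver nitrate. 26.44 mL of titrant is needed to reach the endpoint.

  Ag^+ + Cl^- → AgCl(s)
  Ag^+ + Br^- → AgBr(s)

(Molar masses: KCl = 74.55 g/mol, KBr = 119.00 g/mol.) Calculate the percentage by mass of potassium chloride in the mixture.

n(AgNO3) = 0.02644 × 0.6254 = 0.01654 mol
Let x = n(KCl), y = n(KBr).
Titrant: 1x + 1y = 0.01654;  mass: 74.55x + 119.00y = 1.596
Solving, x = 8.363 × 10^-3 mol, y = 8.173 × 10^-3 mol
mass of KCl = 8.363 × 10^-3 × 74.55 = 0.6235 g
% KCl = 0.6235 / 1.596 × 100 = 39.06 %

39.06 %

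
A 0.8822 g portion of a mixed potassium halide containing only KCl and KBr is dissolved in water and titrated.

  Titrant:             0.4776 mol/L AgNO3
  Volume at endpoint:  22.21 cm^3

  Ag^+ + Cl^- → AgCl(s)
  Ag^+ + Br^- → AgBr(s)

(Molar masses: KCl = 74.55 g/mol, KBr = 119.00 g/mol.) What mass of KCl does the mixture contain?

0.6375 g

n(AgNO3) = 0.02221 × 0.4776 = 0.01061 mol
Let x = n(KCl), y = n(KBr).
Titrant: 1x + 1y = 0.01061;  mass: 74.55x + 119.00y = 0.8822
Solving, x = 8.551 × 10^-3 mol, y = 2.056 × 10^-3 mol
mass of KCl = 8.551 × 10^-3 × 74.55 = 0.6375 g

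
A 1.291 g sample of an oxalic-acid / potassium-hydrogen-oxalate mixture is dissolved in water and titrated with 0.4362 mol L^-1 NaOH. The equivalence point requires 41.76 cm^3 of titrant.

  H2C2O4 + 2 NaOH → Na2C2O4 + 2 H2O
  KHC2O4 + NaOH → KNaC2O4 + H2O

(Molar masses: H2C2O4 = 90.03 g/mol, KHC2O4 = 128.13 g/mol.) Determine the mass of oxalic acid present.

n(NaOH) = 0.04176 × 0.4362 = 0.01822 mol
Let x = n(H2C2O4), y = n(KHC2O4).
Titrant: 2x + 1y = 0.01822;  mass: 90.03x + 128.13y = 1.291
Solving, x = 6.274 × 10^-3 mol, y = 5.667 × 10^-3 mol
mass of H2C2O4 = 6.274 × 10^-3 × 90.03 = 0.5649 g

0.5649 g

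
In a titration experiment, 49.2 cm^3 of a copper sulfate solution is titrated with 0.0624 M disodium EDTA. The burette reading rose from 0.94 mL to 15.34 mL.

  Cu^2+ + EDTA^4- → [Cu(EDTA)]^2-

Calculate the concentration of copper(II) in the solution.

n(EDTA) = 0.0144 L × 0.0624 mol/L = 8.99 × 10^-4 mol
n(Cu2+) = 8.99 × 10^-4 mol (1:1 mole ratio)
[Cu2+] = 8.99 × 10^-4 mol / 0.0492 L = 0.0183 mol/L

0.0183 M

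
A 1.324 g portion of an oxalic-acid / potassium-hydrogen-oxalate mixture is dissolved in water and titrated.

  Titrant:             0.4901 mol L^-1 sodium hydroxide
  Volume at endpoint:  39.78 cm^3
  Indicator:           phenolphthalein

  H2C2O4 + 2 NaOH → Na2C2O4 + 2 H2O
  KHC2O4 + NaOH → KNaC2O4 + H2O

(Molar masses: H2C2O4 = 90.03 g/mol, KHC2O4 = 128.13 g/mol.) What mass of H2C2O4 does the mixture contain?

n(NaOH) = 0.03978 × 0.4901 = 0.01950 mol
Let x = n(H2C2O4), y = n(KHC2O4).
Titrant: 2x + 1y = 0.01950;  mass: 90.03x + 128.13y = 1.324
Solving, x = 7.063 × 10^-3 mol, y = 5.371 × 10^-3 mol
mass of H2C2O4 = 7.063 × 10^-3 × 90.03 = 0.6359 g

0.6359 g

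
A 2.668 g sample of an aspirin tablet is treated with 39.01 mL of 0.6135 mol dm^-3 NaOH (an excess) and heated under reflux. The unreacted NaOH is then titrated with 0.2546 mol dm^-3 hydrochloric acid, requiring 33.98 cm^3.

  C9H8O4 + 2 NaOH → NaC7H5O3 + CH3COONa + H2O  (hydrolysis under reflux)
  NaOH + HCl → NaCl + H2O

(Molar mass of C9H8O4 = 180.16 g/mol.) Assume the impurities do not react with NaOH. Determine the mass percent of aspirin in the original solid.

51.59 %

n(NaOH) added = 0.03901 × 0.6135 = 0.02393 mol
n(HCl) used in back-titration = 0.03398 × 0.2546 = 8.651 × 10^-3 mol
n(NaOH) left over = 8.651 × 10^-3 mol (1:1 ratio)
n(NaOH) consumed by analyte = 0.02393 − 8.651 × 10^-3 = 0.01528 mol
From the 1:2 ratio, n(C9H8O4) = 1/2 × 0.01528 = 7.641 × 10^-3 mol
mass of C9H8O4 = 7.641 × 10^-3 × 180.16 = 1.377 g
% C9H8O4 = 1.377 / 2.668 × 100 = 51.59 %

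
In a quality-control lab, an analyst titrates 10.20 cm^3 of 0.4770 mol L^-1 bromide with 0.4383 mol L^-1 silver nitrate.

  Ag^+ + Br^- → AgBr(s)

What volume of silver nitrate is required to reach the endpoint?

n(Br-) = 0.01020 L × 0.4770 mol/L = 4.865 × 10^-3 mol
n(AgNO3) = 4.865 × 10^-3 mol (1:1 stoichiometry)
V(AgNO3) = 4.865 × 10^-3 mol / 0.4383 mol/L = 0.01110 L = 11.10 mL

11.10 mL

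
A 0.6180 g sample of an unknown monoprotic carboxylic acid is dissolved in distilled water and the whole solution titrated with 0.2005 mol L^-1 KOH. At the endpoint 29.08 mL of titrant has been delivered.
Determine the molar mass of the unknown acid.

n(KOH) = 0.02908 L × 0.2005 mol/L = 5.831 × 10^-3 mol
n(HA) = 5.831 × 10^-3 mol (1:1 ratio)
M = m / n = 0.6180 g / 5.831 × 10^-3 mol = 106.0 g/mol

106.0 g/mol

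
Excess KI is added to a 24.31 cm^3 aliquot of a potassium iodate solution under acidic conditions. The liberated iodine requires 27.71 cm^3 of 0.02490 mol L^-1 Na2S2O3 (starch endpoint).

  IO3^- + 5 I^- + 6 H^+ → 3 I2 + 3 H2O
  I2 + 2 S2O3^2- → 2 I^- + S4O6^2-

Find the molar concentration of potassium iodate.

n(S2O3^2-) = 0.02771 × 0.02490 = 6.900 × 10^-4 mol
n(I2) = n(S2O3^2-)/2 = 3.450 × 10^-4 mol
From the 1:3 ratio, n(IO3^-) in the aliquot = 1/3 × 3.450 × 10^-4 = 1.150 × 10^-4 mol
[IO3^-] = 1.150 × 10^-4 / 0.02431 = 0.004730 mol/L

0.004730 mol/L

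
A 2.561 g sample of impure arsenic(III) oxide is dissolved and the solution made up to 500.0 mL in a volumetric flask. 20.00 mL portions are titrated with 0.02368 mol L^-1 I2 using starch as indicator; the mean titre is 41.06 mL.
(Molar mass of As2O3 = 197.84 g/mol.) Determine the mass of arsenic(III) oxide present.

As2O3 + 2 I2 + 2 H2O → As2O5 + 4 HI
n(I2) per titration = 0.04106 × 0.02368 = 9.723 × 10^-4 mol
From the 1:2 ratio, n(As2O3) in each aliquot = 1/2 × 9.723 × 10^-4 = 4.862 × 10^-4 mol
n(As2O3) in the whole flask = 4.862 × 10^-4 × 500.0/20.00 = 0.01215 mol
mass of As2O3 = 0.01215 × 197.84 = 2.404 g

2.404 g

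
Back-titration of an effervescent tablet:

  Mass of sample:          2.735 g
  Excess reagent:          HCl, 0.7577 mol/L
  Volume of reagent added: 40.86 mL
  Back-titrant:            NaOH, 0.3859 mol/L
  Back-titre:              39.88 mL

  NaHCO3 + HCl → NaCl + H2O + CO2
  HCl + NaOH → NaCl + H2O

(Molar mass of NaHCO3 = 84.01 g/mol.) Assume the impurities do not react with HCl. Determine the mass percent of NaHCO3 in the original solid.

n(HCl) added = 0.04086 × 0.7577 = 0.03096 mol
n(NaOH) used in back-titration = 0.03988 × 0.3859 = 0.01539 mol
n(HCl) left over = 0.01539 mol (1:1 ratio)
n(HCl) consumed by analyte = 0.03096 − 0.01539 = 0.01557 mol
n(NaHCO3) = 0.01557 mol (1:1 ratio)
mass of NaHCO3 = 0.01557 × 84.01 = 1.308 g
% NaHCO3 = 1.308 / 2.735 × 100 = 47.83 %

47.83 %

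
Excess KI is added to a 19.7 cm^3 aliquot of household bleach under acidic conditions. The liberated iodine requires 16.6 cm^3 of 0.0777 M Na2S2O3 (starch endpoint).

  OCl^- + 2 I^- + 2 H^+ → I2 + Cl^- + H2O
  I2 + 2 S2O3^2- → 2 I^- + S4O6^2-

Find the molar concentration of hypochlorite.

0.0327 M

n(S2O3^2-) = 0.0166 × 0.0777 = 1.29 × 10^-3 mol
n(I2) = n(S2O3^2-)/2 = 6.45 × 10^-4 mol
n(OCl^-) in the aliquot = 6.45 × 10^-4 mol (1:1 ratio)
[OCl^-] = 6.45 × 10^-4 / 0.0197 = 0.0327 mol/L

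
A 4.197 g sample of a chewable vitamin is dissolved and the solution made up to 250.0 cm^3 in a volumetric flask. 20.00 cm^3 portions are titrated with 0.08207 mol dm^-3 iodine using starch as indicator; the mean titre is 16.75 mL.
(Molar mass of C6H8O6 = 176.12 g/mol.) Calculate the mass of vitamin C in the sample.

C6H8O6 + I2 → C6H6O6 + 2 HI
n(I2) per titration = 0.01675 × 0.08207 = 1.375 × 10^-3 mol
n(C6H8O6) in each aliquot = 1.375 × 10^-3 mol (1:1 ratio)
n(C6H8O6) in the whole flask = 1.375 × 10^-3 × 250.0/20.00 = 0.01718 mol
mass of C6H8O6 = 0.01718 × 176.12 = 3.026 g

3.026 g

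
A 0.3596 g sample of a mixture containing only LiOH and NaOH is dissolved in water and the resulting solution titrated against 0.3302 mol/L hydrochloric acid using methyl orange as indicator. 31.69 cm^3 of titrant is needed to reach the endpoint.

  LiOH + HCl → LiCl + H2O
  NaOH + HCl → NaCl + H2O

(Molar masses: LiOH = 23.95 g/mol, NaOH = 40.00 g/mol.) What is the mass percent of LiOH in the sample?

24.47 %

n(HCl) = 0.03169 × 0.3302 = 0.01046 mol
Let x = n(LiOH), y = n(NaOH).
Titrant: 1x + 1y = 0.01046;  mass: 23.95x + 40.00y = 0.3596
Solving, x = 3.674 × 10^-3 mol, y = 6.790 × 10^-3 mol
mass of LiOH = 3.674 × 10^-3 × 23.95 = 0.08798 g
% LiOH = 0.08798 / 0.3596 × 100 = 24.47 %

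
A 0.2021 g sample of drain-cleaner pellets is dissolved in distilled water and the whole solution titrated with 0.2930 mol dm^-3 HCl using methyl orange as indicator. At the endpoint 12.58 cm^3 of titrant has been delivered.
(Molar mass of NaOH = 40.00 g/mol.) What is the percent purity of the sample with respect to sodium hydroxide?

NaOH + HCl → NaCl + H2O
n(HCl) = 0.01258 L × 0.2930 mol/L = 3.686 × 10^-3 mol
n(NaOH) = 3.686 × 10^-3 mol (1:1 ratio)
mass of NaOH = 3.686 × 10^-3 × 40.00 g/mol = 0.1474 g
% NaOH = 0.1474 / 0.2021 × 100 = 72.95 %

72.95 %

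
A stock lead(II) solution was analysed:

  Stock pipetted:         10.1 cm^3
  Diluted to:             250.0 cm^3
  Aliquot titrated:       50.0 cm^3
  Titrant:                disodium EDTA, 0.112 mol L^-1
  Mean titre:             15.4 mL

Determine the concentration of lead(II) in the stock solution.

0.854 mol/L

Pb^2+ + EDTA^4- → [Pb(EDTA)]^2-
n(EDTA) = 0.0154 × 0.112 = 1.72 × 10^-3 mol
n(Pb2+) in the aliquot = 1.72 × 10^-3 mol (1:1 ratio)
[Pb2+]_dilute = 1.72 × 10^-3 / 0.0500 = 0.0345 mol/L
Dilution factor = 250.0 / 10.1 = 24.75
[Pb2+]_stock = 0.0345 × 24.75 = 0.854 mol/L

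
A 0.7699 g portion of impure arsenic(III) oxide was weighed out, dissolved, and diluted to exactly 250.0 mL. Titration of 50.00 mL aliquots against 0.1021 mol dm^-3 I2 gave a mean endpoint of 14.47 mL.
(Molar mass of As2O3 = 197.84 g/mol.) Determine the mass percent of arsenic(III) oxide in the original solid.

94.91 %

As2O3 + 2 I2 + 2 H2O → As2O5 + 4 HI
n(I2) per titration = 0.01447 × 0.1021 = 1.477 × 10^-3 mol
From the 1:2 ratio, n(As2O3) in each aliquot = 1/2 × 1.477 × 10^-3 = 7.387 × 10^-4 mol
n(As2O3) in the whole flask = 7.387 × 10^-4 × 250.0/50.00 = 3.693 × 10^-3 mol
mass of As2O3 = 3.693 × 10^-3 × 197.84 = 0.7307 g
% As2O3 = 0.7307 / 0.7699 × 100 = 94.91 %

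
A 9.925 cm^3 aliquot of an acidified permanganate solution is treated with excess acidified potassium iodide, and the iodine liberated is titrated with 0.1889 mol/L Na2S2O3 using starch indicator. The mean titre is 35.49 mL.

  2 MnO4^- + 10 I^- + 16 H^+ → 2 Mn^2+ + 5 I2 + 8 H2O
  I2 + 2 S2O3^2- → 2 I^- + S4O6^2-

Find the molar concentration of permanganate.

n(S2O3^2-) = 0.03549 × 0.1889 = 6.704 × 10^-3 mol
n(I2) = n(S2O3^2-)/2 = 3.352 × 10^-3 mol
From the 2:5 ratio, n(MnO4^-) in the aliquot = 2/5 × 3.352 × 10^-3 = 1.341 × 10^-3 mol
[MnO4^-] = 1.341 × 10^-3 / 0.009925 = 0.1351 mol/L

0.1351 mol/L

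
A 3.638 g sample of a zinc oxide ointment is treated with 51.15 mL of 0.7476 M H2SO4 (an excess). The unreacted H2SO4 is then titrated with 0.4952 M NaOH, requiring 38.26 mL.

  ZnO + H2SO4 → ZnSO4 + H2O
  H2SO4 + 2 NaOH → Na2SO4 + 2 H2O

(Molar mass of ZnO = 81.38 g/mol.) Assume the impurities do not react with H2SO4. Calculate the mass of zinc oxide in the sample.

2.341 g

n(H2SO4) added = 0.05115 × 0.7476 = 0.03824 mol
n(NaOH) used in back-titration = 0.03826 × 0.4952 = 0.01895 mol
From the 1:2 ratio, n(H2SO4) left over = 1/2 × 0.01895 = 9.473 × 10^-3 mol
n(H2SO4) consumed by analyte = 0.03824 − 9.473 × 10^-3 = 0.02877 mol
n(ZnO) = 0.02877 mol (1:1 ratio)
mass of ZnO = 0.02877 × 81.38 = 2.341 g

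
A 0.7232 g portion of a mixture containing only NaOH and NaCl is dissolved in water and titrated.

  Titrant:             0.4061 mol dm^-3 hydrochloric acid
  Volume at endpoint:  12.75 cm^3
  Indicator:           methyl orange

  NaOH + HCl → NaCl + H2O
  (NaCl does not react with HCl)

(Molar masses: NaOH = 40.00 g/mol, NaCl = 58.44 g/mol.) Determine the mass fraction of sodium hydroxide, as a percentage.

n(HCl) = 0.01275 × 0.4061 = 5.178 × 10^-3 mol
Let x = n(NaOH), y = n(NaCl).
Titrant: 1x = 5.178 × 10^-3;  mass: 40.00x + 58.44y = 0.7232
Solving, x = 5.178 × 10^-3 mol, y = 8.831 × 10^-3 mol
mass of NaOH = 5.178 × 10^-3 × 40.00 = 0.2071 g
% NaOH = 0.2071 / 0.7232 × 100 = 28.64 %

28.64 %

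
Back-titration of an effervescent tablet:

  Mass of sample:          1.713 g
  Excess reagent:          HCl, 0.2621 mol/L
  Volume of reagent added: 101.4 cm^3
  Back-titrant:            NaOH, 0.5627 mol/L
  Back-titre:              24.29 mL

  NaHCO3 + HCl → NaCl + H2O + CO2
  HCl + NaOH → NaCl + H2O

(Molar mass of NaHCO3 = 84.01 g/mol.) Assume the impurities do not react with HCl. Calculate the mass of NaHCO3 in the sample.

1.084 g

n(HCl) added = 0.1014 × 0.2621 = 0.02658 mol
n(NaOH) used in back-titration = 0.02429 × 0.5627 = 0.01367 mol
n(HCl) left over = 0.01367 mol (1:1 ratio)
n(HCl) consumed by analyte = 0.02658 − 0.01367 = 0.01291 mol
n(NaHCO3) = 0.01291 mol (1:1 ratio)
mass of NaHCO3 = 0.01291 × 84.01 = 1.084 g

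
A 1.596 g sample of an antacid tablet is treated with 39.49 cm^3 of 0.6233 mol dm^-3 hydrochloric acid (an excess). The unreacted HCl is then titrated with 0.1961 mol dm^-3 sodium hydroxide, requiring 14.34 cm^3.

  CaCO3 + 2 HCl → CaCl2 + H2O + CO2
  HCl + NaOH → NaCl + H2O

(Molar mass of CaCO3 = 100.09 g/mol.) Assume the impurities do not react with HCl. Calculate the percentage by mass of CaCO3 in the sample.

68.36 %

n(HCl) added = 0.03949 × 0.6233 = 0.02461 mol
n(NaOH) used in back-titration = 0.01434 × 0.1961 = 2.812 × 10^-3 mol
n(HCl) left over = 2.812 × 10^-3 mol (1:1 ratio)
n(HCl) consumed by analyte = 0.02461 − 2.812 × 10^-3 = 0.02180 mol
From the 1:2 ratio, n(CaCO3) = 1/2 × 0.02180 = 0.01090 mol
mass of CaCO3 = 0.01090 × 100.09 = 1.091 g
% CaCO3 = 1.091 / 1.596 × 100 = 68.36 %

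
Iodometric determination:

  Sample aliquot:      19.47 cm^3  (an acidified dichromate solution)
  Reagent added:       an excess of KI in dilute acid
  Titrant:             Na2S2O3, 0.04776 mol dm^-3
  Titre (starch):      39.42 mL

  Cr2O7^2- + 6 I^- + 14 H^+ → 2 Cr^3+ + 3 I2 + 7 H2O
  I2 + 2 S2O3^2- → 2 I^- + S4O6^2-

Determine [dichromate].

n(S2O3^2-) = 0.03942 × 0.04776 = 1.883 × 10^-3 mol
n(I2) = n(S2O3^2-)/2 = 9.413 × 10^-4 mol
From the 1:3 ratio, n(Cr2O7^2-) in the aliquot = 1/3 × 9.413 × 10^-4 = 3.138 × 10^-4 mol
[Cr2O7^2-] = 3.138 × 10^-4 / 0.01947 = 0.01612 mol/L

0.01612 mol/L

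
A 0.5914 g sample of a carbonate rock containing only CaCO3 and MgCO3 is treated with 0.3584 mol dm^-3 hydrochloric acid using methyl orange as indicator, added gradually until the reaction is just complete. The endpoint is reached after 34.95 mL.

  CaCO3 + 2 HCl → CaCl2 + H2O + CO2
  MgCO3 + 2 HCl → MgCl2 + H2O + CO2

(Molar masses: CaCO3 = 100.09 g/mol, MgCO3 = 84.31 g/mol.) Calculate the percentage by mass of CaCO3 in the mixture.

n(HCl) = 0.03495 × 0.3584 = 0.01253 mol
Let x = n(CaCO3), y = n(MgCO3).
Titrant: 2x + 2y = 0.01253;  mass: 100.09x + 84.31y = 0.5914
Solving, x = 4.015 × 10^-3 mol, y = 2.248 × 10^-3 mol
mass of CaCO3 = 4.015 × 10^-3 × 100.09 = 0.4019 g
% CaCO3 = 0.4019 / 0.5914 × 100 = 67.96 %

67.96 %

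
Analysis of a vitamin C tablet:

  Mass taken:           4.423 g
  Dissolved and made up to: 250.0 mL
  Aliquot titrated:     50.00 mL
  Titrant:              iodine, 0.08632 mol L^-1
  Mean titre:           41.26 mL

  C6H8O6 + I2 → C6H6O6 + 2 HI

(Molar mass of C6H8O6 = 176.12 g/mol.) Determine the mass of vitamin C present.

3.136 g

n(I2) per titration = 0.04126 × 0.08632 = 3.562 × 10^-3 mol
n(C6H8O6) in each aliquot = 3.562 × 10^-3 mol (1:1 ratio)
n(C6H8O6) in the whole flask = 3.562 × 10^-3 × 250.0/50.00 = 0.01781 mol
mass of C6H8O6 = 0.01781 × 176.12 = 3.136 g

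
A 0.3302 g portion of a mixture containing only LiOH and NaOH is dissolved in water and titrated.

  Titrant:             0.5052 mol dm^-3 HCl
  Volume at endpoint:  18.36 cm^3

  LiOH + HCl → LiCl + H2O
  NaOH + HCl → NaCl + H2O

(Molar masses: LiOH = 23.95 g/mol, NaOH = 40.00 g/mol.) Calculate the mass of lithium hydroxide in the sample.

0.06091 g

n(HCl) = 0.01836 × 0.5052 = 9.275 × 10^-3 mol
Let x = n(LiOH), y = n(NaOH).
Titrant: 1x + 1y = 9.275 × 10^-3;  mass: 23.95x + 40.00y = 0.3302
Solving, x = 2.543 × 10^-3 mol, y = 6.732 × 10^-3 mol
mass of LiOH = 2.543 × 10^-3 × 23.95 = 0.06091 g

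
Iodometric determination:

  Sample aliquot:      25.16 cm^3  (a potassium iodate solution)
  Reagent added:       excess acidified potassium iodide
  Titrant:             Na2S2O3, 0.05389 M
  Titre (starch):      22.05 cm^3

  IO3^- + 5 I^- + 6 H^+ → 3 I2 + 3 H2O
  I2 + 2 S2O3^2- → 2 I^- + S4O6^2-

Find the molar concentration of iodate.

0.007871 M

n(S2O3^2-) = 0.02205 × 0.05389 = 1.188 × 10^-3 mol
n(I2) = n(S2O3^2-)/2 = 5.941 × 10^-4 mol
From the 1:3 ratio, n(IO3^-) in the aliquot = 1/3 × 5.941 × 10^-4 = 1.980 × 10^-4 mol
[IO3^-] = 1.980 × 10^-4 / 0.02516 = 0.007871 mol/L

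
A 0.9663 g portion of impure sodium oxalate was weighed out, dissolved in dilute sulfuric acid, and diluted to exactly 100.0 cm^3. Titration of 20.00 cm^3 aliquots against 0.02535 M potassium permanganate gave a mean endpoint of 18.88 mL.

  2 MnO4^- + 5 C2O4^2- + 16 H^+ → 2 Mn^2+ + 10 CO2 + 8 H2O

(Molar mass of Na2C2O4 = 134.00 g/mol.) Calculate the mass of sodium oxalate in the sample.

0.8017 g

n(KMnO4) per titration = 0.01888 × 0.02535 = 4.786 × 10^-4 mol
From the 5:2 ratio, n(Na2C2O4) in each aliquot = 5/2 × 4.786 × 10^-4 = 1.197 × 10^-3 mol
n(Na2C2O4) in the whole flask = 1.197 × 10^-3 × 100.0/20.00 = 5.983 × 10^-3 mol
mass of Na2C2O4 = 5.983 × 10^-3 × 134.00 = 0.8017 g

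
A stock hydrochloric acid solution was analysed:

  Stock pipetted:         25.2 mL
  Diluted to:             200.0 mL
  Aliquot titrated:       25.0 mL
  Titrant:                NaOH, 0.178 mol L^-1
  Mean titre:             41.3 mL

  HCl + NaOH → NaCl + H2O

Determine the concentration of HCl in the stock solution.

2.33 mol/L

n(NaOH) = 0.0413 × 0.178 = 7.35 × 10^-3 mol
n(HCl) in the aliquot = 7.35 × 10^-3 mol (1:1 ratio)
[HCl]_dilute = 7.35 × 10^-3 / 0.0250 = 0.294 mol/L
Dilution factor = 200.0 / 25.2 = 7.937
[HCl]_stock = 0.294 × 7.937 = 2.33 mol/L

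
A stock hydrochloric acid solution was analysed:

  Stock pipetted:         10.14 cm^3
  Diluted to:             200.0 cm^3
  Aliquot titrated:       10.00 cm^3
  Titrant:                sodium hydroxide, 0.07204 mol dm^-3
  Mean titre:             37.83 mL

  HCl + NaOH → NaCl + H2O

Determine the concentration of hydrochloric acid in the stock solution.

5.375 mol/L

n(NaOH) = 0.03783 × 0.07204 = 2.725 × 10^-3 mol
n(HCl) in the aliquot = 2.725 × 10^-3 mol (1:1 ratio)
[HCl]_dilute = 2.725 × 10^-3 / 0.01000 = 0.2725 mol/L
Dilution factor = 200.0 / 10.14 = 19.72
[HCl]_stock = 0.2725 × 19.72 = 5.375 mol/L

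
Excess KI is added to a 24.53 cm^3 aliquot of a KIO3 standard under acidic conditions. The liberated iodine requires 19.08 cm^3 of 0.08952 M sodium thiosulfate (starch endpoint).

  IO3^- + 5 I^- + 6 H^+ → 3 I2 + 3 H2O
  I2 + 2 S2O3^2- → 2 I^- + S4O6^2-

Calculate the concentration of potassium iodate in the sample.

n(S2O3^2-) = 0.01908 × 0.08952 = 1.708 × 10^-3 mol
n(I2) = n(S2O3^2-)/2 = 8.540 × 10^-4 mol
From the 1:3 ratio, n(IO3^-) in the aliquot = 1/3 × 8.540 × 10^-4 = 2.847 × 10^-4 mol
[IO3^-] = 2.847 × 10^-4 / 0.02453 = 0.01161 mol/L

0.01161 M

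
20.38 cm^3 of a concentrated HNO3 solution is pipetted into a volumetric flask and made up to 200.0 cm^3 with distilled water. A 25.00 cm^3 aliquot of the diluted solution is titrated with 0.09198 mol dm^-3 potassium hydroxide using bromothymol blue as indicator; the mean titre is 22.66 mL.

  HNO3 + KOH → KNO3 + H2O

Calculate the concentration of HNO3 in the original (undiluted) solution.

n(KOH) = 0.02266 × 0.09198 = 2.084 × 10^-3 mol
n(HNO3) in the aliquot = 2.084 × 10^-3 mol (1:1 ratio)
[HNO3]_dilute = 2.084 × 10^-3 / 0.02500 = 0.08337 mol/L
Dilution factor = 200.0 / 20.38 = 9.814
[HNO3]_stock = 0.08337 × 9.814 = 0.8182 mol/L

0.8182 mol/L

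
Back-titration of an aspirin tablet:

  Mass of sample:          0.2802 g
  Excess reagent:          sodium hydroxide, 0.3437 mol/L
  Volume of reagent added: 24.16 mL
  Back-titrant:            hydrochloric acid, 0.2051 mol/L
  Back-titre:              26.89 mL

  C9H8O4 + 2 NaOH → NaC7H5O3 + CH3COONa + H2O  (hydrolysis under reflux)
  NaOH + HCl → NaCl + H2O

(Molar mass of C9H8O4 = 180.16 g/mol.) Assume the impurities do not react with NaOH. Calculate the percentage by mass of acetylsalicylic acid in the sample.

89.65 %

n(NaOH) added = 0.02416 × 0.3437 = 8.304 × 10^-3 mol
n(HCl) used in back-titration = 0.02689 × 0.2051 = 5.515 × 10^-3 mol
n(NaOH) left over = 5.515 × 10^-3 mol (1:1 ratio)
n(NaOH) consumed by analyte = 8.304 × 10^-3 − 5.515 × 10^-3 = 2.789 × 10^-3 mol
From the 1:2 ratio, n(C9H8O4) = 1/2 × 2.789 × 10^-3 = 1.394 × 10^-3 mol
mass of C9H8O4 = 1.394 × 10^-3 × 180.16 = 0.2512 g
% C9H8O4 = 0.2512 / 0.2802 × 100 = 89.65 %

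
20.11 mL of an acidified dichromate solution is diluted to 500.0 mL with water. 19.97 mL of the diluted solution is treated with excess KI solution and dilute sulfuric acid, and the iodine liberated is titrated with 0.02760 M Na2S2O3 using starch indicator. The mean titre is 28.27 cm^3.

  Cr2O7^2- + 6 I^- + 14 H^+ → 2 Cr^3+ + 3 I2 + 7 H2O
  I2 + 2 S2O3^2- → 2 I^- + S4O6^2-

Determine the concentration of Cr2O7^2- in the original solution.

0.1619 M

n(S2O3^2-) = 0.02827 × 0.02760 = 7.803 × 10^-4 mol
n(I2) = n(S2O3^2-)/2 = 3.901 × 10^-4 mol
From the 1:3 ratio, n(Cr2O7^2-) in the aliquot = 1/3 × 3.901 × 10^-4 = 1.300 × 10^-4 mol
[Cr2O7^2-]_dilute = 1.300 × 10^-4 / 0.01997 = 0.006512 mol/L
[Cr2O7^2-]_original = 0.006512 × 500.0/20.11 = 0.1619 mol/L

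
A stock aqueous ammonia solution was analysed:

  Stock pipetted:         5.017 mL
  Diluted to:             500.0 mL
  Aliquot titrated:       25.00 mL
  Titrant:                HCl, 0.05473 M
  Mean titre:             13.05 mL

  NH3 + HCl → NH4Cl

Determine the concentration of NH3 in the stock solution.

n(HCl) = 0.01305 × 0.05473 = 7.142 × 10^-4 mol
n(NH3) in the aliquot = 7.142 × 10^-4 mol (1:1 ratio)
[NH3]_dilute = 7.142 × 10^-4 / 0.02500 = 0.02857 mol/L
Dilution factor = 500.0 / 5.017 = 99.66
[NH3]_stock = 0.02857 × 99.66 = 2.847 mol/L

2.847 M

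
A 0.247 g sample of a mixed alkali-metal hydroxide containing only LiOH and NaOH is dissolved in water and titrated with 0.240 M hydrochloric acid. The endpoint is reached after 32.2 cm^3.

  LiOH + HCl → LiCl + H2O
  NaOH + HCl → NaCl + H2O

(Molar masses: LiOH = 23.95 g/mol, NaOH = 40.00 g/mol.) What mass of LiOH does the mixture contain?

0.0927 g

n(HCl) = 0.0322 × 0.240 = 7.73 × 10^-3 mol
Let x = n(LiOH), y = n(NaOH).
Titrant: 1x + 1y = 7.73 × 10^-3;  mass: 23.95x + 40.00y = 0.247
Solving, x = 3.87 × 10^-3 mol, y = 3.86 × 10^-3 mol
mass of LiOH = 3.87 × 10^-3 × 23.95 = 0.0927 g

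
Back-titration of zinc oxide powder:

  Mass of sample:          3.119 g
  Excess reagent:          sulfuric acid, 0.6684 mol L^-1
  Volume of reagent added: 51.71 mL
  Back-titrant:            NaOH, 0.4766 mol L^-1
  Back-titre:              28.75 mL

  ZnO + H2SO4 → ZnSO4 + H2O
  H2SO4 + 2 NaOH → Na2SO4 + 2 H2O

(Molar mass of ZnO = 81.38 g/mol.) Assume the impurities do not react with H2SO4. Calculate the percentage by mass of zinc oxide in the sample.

72.30 %

n(H2SO4) added = 0.05171 × 0.6684 = 0.03456 mol
n(NaOH) used in back-titration = 0.02875 × 0.4766 = 0.01370 mol
From the 1:2 ratio, n(H2SO4) left over = 1/2 × 0.01370 = 6.851 × 10^-3 mol
n(H2SO4) consumed by analyte = 0.03456 − 6.851 × 10^-3 = 0.02771 mol
n(ZnO) = 0.02771 mol (1:1 ratio)
mass of ZnO = 0.02771 × 81.38 = 2.255 g
% ZnO = 2.255 / 3.119 × 100 = 72.30 %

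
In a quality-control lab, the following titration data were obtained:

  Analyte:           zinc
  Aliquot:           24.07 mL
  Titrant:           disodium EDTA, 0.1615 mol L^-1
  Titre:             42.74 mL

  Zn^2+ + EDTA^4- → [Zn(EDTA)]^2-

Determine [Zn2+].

n(EDTA) = 0.04274 L × 0.1615 mol/L = 6.903 × 10^-3 mol
n(Zn2+) = 6.903 × 10^-3 mol (1:1 mole ratio)
[Zn2+] = 6.903 × 10^-3 mol / 0.02407 L = 0.2868 mol/L

0.2868 mol/L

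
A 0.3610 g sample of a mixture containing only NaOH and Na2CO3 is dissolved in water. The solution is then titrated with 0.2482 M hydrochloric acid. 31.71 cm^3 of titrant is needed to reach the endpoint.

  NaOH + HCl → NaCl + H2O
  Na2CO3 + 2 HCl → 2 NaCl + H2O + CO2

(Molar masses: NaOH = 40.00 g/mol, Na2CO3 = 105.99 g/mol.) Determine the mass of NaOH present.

n(HCl) = 0.03171 × 0.2482 = 7.870 × 10^-3 mol
Let x = n(NaOH), y = n(Na2CO3).
Titrant: 1x + 2y = 7.870 × 10^-3;  mass: 40.00x + 105.99y = 0.3610
Solving, x = 4.317 × 10^-3 mol, y = 1.777 × 10^-3 mol
mass of NaOH = 4.317 × 10^-3 × 40.00 = 0.1727 g

0.1727 g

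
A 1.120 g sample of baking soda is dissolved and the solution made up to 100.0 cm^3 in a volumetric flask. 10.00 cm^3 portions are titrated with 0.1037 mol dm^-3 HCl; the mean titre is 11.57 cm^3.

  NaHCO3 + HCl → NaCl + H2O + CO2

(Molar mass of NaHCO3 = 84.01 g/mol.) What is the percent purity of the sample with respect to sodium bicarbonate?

90.00 %

n(HCl) per titration = 0.01157 × 0.1037 = 1.200 × 10^-3 mol
n(NaHCO3) in each aliquot = 1.200 × 10^-3 mol (1:1 ratio)
n(NaHCO3) in the whole flask = 1.200 × 10^-3 × 100.0/10.00 = 0.01200 mol
mass of NaHCO3 = 0.01200 × 84.01 = 1.008 g
% NaHCO3 = 1.008 / 1.120 × 100 = 90.00 %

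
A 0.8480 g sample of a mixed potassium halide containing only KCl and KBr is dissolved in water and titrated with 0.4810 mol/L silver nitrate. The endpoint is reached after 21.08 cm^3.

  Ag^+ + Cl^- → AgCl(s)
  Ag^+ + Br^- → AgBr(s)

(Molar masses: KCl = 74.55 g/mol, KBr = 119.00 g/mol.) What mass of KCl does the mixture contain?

n(AgNO3) = 0.02108 × 0.4810 = 0.01014 mol
Let x = n(KCl), y = n(KBr).
Titrant: 1x + 1y = 0.01014;  mass: 74.55x + 119.00y = 0.8480
Solving, x = 8.067 × 10^-3 mol, y = 2.072 × 10^-3 mol
mass of KCl = 8.067 × 10^-3 × 74.55 = 0.6014 g

0.6014 g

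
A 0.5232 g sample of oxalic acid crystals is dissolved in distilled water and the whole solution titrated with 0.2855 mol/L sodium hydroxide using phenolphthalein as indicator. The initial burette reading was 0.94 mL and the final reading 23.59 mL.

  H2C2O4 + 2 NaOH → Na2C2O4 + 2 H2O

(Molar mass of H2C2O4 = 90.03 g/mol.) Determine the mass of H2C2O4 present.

n(NaOH) = 0.02265 L × 0.2855 mol/L = 6.467 × 10^-3 mol
From the 1:2 ratio, n(H2C2O4) = 1/2 × 6.467 × 10^-3 = 3.233 × 10^-3 mol
mass of H2C2O4 = 3.233 × 10^-3 × 90.03 g/mol = 0.2911 g

0.2911 g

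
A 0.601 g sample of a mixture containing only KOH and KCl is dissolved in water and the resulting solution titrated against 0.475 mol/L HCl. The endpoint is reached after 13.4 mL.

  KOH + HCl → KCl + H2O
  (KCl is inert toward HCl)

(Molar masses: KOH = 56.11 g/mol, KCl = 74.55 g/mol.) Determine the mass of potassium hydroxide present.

n(HCl) = 0.0134 × 0.475 = 6.37 × 10^-3 mol
Let x = n(KOH), y = n(KCl).
Titrant: 1x = 6.37 × 10^-3;  mass: 56.11x + 74.55y = 0.601
Solving, x = 6.37 × 10^-3 mol, y = 3.27 × 10^-3 mol
mass of KOH = 6.37 × 10^-3 × 56.11 = 0.357 g

0.357 g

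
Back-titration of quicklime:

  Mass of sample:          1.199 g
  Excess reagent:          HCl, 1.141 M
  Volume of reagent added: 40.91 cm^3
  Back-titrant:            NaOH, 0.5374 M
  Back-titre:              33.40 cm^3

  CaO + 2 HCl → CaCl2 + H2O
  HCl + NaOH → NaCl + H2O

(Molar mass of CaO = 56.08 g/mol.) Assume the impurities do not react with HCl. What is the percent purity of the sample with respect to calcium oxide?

67.19 %

n(HCl) added = 0.04091 × 1.141 = 0.04668 mol
n(NaOH) used in back-titration = 0.03340 × 0.5374 = 0.01795 mol
n(HCl) left over = 0.01795 mol (1:1 ratio)
n(HCl) consumed by analyte = 0.04668 − 0.01795 = 0.02873 mol
From the 1:2 ratio, n(CaO) = 1/2 × 0.02873 = 0.01436 mol
mass of CaO = 0.01436 × 56.08 = 0.8056 g
% CaO = 0.8056 / 1.199 × 100 = 67.19 %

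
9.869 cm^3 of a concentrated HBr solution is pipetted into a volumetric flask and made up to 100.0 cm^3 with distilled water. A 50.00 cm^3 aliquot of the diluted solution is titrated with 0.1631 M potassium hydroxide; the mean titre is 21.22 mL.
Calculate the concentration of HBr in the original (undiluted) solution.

0.7014 M

HBr + KOH → KBr + H2O
n(KOH) = 0.02122 × 0.1631 = 3.461 × 10^-3 mol
n(HBr) in the aliquot = 3.461 × 10^-3 mol (1:1 ratio)
[HBr]_dilute = 3.461 × 10^-3 / 0.05000 = 0.06922 mol/L
Dilution factor = 100.0 / 9.869 = 10.13
[HBr]_stock = 0.06922 × 10.13 = 0.7014 mol/L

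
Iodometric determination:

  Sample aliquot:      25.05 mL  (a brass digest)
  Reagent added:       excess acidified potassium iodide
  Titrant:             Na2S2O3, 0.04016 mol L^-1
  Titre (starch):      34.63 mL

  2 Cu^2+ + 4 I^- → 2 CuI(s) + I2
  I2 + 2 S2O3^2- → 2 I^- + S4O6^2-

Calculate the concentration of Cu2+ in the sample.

0.05552 mol/L

n(S2O3^2-) = 0.03463 × 0.04016 = 1.391 × 10^-3 mol
n(I2) = n(S2O3^2-)/2 = 6.954 × 10^-4 mol
From the 2:1 ratio, n(Cu2+) in the aliquot = 2/1 × 6.954 × 10^-4 = 1.391 × 10^-3 mol
[Cu2+] = 1.391 × 10^-3 / 0.02505 = 0.05552 mol/L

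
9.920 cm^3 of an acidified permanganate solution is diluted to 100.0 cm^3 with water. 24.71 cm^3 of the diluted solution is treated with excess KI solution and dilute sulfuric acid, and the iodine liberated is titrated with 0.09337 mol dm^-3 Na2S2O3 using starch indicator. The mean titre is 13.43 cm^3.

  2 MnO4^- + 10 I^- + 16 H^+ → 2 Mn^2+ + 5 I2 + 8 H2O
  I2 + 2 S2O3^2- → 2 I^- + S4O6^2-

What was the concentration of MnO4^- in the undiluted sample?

0.1023 mol/L

n(S2O3^2-) = 0.01343 × 0.09337 = 1.254 × 10^-3 mol
n(I2) = n(S2O3^2-)/2 = 6.270 × 10^-4 mol
From the 2:5 ratio, n(MnO4^-) in the aliquot = 2/5 × 6.270 × 10^-4 = 2.508 × 10^-4 mol
[MnO4^-]_dilute = 2.508 × 10^-4 / 0.02471 = 0.01015 mol/L
[MnO4^-]_original = 0.01015 × 100.0/9.920 = 0.1023 mol/L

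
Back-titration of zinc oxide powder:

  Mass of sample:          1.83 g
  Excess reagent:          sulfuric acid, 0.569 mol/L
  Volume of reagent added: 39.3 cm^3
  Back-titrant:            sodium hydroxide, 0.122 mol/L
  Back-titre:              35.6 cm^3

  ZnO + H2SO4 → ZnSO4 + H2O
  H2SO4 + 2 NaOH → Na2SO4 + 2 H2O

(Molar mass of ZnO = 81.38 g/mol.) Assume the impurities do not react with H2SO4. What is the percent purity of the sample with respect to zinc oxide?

n(H2SO4) added = 0.0393 × 0.569 = 0.0224 mol
n(NaOH) used in back-titration = 0.0356 × 0.122 = 4.34 × 10^-3 mol
From the 1:2 ratio, n(H2SO4) left over = 1/2 × 4.34 × 10^-3 = 2.17 × 10^-3 mol
n(H2SO4) consumed by analyte = 0.0224 − 2.17 × 10^-3 = 0.0202 mol
n(ZnO) = 0.0202 mol (1:1 ratio)
mass of ZnO = 0.0202 × 81.38 = 1.64 g
% ZnO = 1.64 / 1.83 × 100 = 89.8 %

89.8 %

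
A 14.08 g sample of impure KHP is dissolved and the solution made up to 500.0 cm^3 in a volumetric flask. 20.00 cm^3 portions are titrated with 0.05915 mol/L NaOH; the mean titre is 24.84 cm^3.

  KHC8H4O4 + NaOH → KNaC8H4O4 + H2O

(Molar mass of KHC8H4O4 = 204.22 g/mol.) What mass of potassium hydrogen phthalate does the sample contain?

n(NaOH) per titration = 0.02484 × 0.05915 = 1.469 × 10^-3 mol
n(KHC8H4O4) in each aliquot = 1.469 × 10^-3 mol (1:1 ratio)
n(KHC8H4O4) in the whole flask = 1.469 × 10^-3 × 500.0/20.00 = 0.03673 mol
mass of KHC8H4O4 = 0.03673 × 204.22 = 7.501 g

7.501 g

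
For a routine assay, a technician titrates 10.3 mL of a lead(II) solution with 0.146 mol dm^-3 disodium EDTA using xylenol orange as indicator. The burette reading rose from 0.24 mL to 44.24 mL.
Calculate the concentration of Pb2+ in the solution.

0.624 mol/L

Pb^2+ + EDTA^4- → [Pb(EDTA)]^2-
n(EDTA) = 0.0440 L × 0.146 mol/L = 6.42 × 10^-3 mol
n(Pb2+) = 6.42 × 10^-3 mol (1:1 mole ratio)
[Pb2+] = 6.42 × 10^-3 mol / 0.0103 L = 0.624 mol/L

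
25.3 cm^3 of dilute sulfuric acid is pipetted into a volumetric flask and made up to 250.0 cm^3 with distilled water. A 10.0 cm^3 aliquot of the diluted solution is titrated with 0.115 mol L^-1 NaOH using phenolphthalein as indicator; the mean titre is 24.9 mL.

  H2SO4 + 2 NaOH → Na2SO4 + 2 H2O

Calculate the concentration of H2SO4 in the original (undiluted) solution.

1.41 mol/L

n(NaOH) = 0.0249 × 0.115 = 2.86 × 10^-3 mol
From the 1:2 ratio, n(H2SO4) in the aliquot = 1/2 × 2.86 × 10^-3 = 1.43 × 10^-3 mol
[H2SO4]_dilute = 1.43 × 10^-3 / 0.0100 = 0.143 mol/L
Dilution factor = 250.0 / 25.3 = 9.881
[H2SO4]_stock = 0.143 × 9.881 = 1.41 mol/L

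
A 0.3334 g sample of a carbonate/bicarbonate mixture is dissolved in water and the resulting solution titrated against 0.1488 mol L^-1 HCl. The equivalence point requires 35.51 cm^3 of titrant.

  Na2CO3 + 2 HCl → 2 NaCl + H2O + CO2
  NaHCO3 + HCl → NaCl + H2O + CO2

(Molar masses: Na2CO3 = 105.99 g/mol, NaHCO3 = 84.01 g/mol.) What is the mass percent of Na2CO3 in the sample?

n(HCl) = 0.03551 × 0.1488 = 5.284 × 10^-3 mol
Let x = n(Na2CO3), y = n(NaHCO3).
Titrant: 2x + 1y = 5.284 × 10^-3;  mass: 105.99x + 84.01y = 0.3334
Solving, x = 1.781 × 10^-3 mol, y = 1.721 × 10^-3 mol
mass of Na2CO3 = 1.781 × 10^-3 × 105.99 = 0.1888 g
% Na2CO3 = 0.1888 / 0.3334 × 100 = 56.63 %

56.63 %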